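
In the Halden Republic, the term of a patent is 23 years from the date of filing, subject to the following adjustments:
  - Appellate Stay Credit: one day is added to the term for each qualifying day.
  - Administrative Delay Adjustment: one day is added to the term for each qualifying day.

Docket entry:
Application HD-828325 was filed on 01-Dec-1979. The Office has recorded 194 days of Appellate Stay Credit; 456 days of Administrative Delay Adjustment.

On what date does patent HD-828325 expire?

September 11, 2004

Base term: filing date + 23 years → 1 December 2002.
Appellate Stay Credit: +194 days → 13 June 2003.
Administrative Delay Adjustment: +456 days → 11 September 2004.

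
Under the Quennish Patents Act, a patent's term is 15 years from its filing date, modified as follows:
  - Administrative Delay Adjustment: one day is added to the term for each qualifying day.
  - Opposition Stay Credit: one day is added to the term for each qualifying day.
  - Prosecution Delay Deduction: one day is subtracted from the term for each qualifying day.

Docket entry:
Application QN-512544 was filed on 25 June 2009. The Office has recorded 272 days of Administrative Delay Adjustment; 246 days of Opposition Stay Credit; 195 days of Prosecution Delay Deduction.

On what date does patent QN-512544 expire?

May 14, 2025

Base term: filing date + 15 years → 25 June 2024.
Administrative Delay Adjustment: +272 days → 24 March 2025.
Opposition Stay Credit: +246 days → 25 November 2025.
Prosecution Delay Deduction: −195 days → 14 May 2025.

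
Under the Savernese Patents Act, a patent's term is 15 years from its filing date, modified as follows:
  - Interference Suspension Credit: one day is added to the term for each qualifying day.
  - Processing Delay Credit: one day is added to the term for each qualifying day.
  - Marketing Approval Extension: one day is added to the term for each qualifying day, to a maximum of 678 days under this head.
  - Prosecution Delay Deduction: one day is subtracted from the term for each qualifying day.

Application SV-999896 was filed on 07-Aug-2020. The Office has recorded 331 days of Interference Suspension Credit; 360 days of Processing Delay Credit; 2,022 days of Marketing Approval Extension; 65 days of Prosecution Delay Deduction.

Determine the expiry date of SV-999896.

Base term: filing date + 15 years → 7 August 2035.
Interference Suspension Credit: +331 days → 3 July 2036.
Processing Delay Credit: +360 days → 28 June 2037.
Marketing Approval Extension: 2022 days claimed exceeds the 678-day cap, so +678 days → 7 May 2039.
Prosecution Delay Deduction: −65 days → 3 March 2039.

2039-03-03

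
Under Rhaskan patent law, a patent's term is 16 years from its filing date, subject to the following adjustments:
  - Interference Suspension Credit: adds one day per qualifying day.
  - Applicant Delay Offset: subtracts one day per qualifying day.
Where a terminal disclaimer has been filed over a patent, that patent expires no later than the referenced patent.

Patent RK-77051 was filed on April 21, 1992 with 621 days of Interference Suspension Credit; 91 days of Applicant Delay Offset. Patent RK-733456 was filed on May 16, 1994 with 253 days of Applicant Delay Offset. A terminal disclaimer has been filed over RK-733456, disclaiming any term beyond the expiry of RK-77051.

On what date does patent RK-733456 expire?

September 5, 2009

Natural term of RK-733456:
  Base: filing + 16 years → 16 May 2010.
  Applicant Delay Offset: −253 days → 5 September 2009.
Expiry of referenced patent RK-77051:
  Base: filing + 16 years → 21 April 2008.
  Interference Suspension Credit: +621 days → 2 January 2010.
  Applicant Delay Offset: −91 days → 3 October 2009.
Terminal disclaimer: RK-733456 expires on the earlier of 5 September 2009 and 3 October 2009.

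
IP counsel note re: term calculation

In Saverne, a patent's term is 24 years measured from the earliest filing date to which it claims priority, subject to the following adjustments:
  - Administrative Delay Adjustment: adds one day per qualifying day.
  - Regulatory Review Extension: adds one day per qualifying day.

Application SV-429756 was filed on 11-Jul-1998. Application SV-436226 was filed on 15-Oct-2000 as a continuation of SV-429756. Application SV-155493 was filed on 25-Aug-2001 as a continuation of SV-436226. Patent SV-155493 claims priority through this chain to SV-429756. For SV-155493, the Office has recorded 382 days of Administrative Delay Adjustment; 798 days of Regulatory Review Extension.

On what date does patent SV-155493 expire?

October 3, 2025

Earliest priority filing: 11 July 1998.
Base term: 11 July 1998 + 24 years → 11 July 2022.
Administrative Delay Adjustment: +382 days → 28 July 2023.
Regulatory Review Extension: +798 days → 3 October 2025.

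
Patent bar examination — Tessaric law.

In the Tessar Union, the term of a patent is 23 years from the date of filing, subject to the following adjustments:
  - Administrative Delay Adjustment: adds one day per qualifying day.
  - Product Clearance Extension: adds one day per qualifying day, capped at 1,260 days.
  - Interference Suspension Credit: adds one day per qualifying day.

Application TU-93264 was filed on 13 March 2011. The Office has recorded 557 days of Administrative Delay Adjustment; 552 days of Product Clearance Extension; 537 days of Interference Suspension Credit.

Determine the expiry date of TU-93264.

2038-09-14

Base term: filing date + 23 years → 13 March 2034.
Administrative Delay Adjustment: +557 days → 21 September 2035.
Product Clearance Extension: 552 days (within the 1260-day cap) → +552 days → 26 March 2037.
Interference Suspension Credit: +537 days → 14 September 2038.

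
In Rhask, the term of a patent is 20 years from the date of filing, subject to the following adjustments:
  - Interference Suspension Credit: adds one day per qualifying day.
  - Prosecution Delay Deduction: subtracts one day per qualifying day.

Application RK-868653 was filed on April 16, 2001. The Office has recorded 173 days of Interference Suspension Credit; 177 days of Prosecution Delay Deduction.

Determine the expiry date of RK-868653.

Base term: filing date + 20 years → 16 April 2021.
Interference Suspension Credit: +173 days → 6 October 2021.
Prosecution Delay Deduction: −177 days → 12 April 2021.

2021-04-12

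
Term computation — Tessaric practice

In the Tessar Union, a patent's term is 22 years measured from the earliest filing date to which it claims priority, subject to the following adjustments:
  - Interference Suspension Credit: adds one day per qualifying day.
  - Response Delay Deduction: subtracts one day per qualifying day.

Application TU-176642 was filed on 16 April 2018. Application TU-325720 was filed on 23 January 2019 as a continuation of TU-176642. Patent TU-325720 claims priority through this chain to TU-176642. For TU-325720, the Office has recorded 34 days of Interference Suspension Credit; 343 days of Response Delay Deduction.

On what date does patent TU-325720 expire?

June 12, 2039

Earliest priority filing: 16 April 2018.
Base term: 16 April 2018 + 22 years → 16 April 2040.
Interference Suspension Credit: +34 days → 20 May 2040.
Response Delay Deduction: −343 days → 12 June 2039.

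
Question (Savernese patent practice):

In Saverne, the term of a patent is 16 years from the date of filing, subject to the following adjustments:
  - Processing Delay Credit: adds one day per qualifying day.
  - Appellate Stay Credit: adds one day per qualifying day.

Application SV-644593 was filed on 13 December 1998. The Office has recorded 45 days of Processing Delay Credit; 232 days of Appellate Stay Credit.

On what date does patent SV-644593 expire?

September 16, 2015

Base term: filing date + 16 years → 13 December 2014.
Processing Delay Credit: +45 days → 27 January 2015.
Appellate Stay Credit: +232 days → 16 September 2015.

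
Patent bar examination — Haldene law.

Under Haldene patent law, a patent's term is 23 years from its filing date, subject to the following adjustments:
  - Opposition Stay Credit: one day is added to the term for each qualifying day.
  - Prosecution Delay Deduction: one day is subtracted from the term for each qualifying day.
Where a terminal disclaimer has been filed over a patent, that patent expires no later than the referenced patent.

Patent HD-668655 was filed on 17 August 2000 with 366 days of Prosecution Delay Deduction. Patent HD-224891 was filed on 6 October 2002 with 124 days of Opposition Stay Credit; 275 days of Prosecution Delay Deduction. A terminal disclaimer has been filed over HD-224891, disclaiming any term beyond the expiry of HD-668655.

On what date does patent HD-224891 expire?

Natural term of HD-224891:
  Base: filing + 23 years → 6 October 2025.
  Opposition Stay Credit: +124 days → 7 February 2026.
  Prosecution Delay Deduction: −275 days → 8 May 2025.
Expiry of referenced patent HD-668655:
  Base: filing + 23 years → 17 August 2023.
  Prosecution Delay Deduction: −366 days → 16 August 2022.
Terminal disclaimer: HD-224891 expires on the earlier of 8 May 2025 and 16 August 2022.

2022-08-16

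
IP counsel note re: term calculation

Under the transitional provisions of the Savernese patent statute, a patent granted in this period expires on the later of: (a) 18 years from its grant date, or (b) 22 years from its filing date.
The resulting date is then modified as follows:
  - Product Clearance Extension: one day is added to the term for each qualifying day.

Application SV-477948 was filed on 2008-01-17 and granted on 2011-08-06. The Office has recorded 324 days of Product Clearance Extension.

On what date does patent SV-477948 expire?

2030-12-07

(a) grant + 18 years → 6 August 2029.
(b) filing + 22 years → 17 January 2030.
Later of the two: 17 January 2030.
Product Clearance Extension: +324 days → 7 December 2030.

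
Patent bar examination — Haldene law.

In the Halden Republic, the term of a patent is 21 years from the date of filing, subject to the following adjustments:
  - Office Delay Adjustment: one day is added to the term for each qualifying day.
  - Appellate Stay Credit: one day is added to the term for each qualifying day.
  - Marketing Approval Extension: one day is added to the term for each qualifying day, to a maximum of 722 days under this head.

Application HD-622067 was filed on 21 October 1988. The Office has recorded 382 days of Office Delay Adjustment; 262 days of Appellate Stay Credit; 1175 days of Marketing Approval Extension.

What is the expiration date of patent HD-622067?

Base term: filing date + 21 years → 21 October 2009.
Office Delay Adjustment: +382 days → 7 November 2010.
Appellate Stay Credit: +262 days → 27 July 2011.
Marketing Approval Extension: 1175 days claimed exceeds the 722-day cap, so +722 days → 18 July 2013.

July 18, 2013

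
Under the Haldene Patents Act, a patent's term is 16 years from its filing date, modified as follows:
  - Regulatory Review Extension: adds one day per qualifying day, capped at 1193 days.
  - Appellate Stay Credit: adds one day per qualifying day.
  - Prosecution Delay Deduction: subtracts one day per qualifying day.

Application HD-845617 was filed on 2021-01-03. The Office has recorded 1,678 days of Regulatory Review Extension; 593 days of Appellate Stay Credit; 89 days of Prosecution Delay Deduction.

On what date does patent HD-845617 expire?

Base term: filing date + 16 years → 3 January 2037.
Regulatory Review Extension: 1678 days claimed exceeds the 1193-day cap, so +1193 days → 10 April 2040.
Appellate Stay Credit: +593 days → 24 November 2041.
Prosecution Delay Deduction: −89 days → 27 August 2041.

August 27, 2041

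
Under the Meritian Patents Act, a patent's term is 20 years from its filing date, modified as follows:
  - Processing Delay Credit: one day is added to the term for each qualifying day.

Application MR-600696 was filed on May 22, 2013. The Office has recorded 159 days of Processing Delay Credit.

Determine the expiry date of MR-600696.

2033-10-28

Base term: filing date + 20 years → 22 May 2033.
Processing Delay Credit: +159 days → 28 October 2033.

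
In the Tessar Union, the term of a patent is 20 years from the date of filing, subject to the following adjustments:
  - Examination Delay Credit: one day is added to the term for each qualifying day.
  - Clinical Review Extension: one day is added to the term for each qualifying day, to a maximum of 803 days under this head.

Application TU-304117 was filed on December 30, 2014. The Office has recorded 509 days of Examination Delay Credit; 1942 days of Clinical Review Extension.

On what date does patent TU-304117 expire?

Base term: filing date + 20 years → 30 December 2034.
Examination Delay Credit: +509 days → 22 May 2036.
Clinical Review Extension: 1942 days claimed exceeds the 803-day cap, so +803 days → 3 August 2038.

August 3, 2038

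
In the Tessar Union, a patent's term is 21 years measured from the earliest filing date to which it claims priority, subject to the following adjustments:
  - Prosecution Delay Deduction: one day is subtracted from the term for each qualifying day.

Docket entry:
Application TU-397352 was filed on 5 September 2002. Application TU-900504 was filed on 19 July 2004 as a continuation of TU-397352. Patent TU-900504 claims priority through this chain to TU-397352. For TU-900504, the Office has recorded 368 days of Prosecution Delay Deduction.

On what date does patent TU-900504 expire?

September 2, 2022

Earliest priority filing: 5 September 2002.
Base term: 5 September 2002 + 21 years → 5 September 2023.
Prosecution Delay Deduction: −368 days → 2 September 2022.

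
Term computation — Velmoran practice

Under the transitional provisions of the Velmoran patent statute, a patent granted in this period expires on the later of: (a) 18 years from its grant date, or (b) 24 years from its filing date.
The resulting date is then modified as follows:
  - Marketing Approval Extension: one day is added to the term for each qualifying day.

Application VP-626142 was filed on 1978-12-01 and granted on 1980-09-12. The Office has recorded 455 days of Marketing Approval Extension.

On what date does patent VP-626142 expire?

(a) grant + 18 years → 12 September 1998.
(b) filing + 24 years → 1 December 2002.
Later of the two: 1 December 2002.
Marketing Approval Extension: +455 days → 29 February 2004.

February 29, 2004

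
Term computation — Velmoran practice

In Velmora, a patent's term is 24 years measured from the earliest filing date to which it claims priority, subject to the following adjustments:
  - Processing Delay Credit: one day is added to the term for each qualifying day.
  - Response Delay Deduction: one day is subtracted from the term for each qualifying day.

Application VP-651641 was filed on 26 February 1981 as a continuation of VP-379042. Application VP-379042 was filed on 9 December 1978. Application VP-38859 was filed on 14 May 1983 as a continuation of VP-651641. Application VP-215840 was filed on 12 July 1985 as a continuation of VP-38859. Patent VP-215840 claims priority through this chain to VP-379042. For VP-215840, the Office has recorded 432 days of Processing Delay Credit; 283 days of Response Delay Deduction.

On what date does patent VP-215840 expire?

Earliest priority filing: 9 December 1978.
Base term: 9 December 1978 + 24 years → 9 December 2002.
Processing Delay Credit: +432 days → 14 February 2004.
Response Delay Deduction: −283 days → 7 May 2003.

2003-05-07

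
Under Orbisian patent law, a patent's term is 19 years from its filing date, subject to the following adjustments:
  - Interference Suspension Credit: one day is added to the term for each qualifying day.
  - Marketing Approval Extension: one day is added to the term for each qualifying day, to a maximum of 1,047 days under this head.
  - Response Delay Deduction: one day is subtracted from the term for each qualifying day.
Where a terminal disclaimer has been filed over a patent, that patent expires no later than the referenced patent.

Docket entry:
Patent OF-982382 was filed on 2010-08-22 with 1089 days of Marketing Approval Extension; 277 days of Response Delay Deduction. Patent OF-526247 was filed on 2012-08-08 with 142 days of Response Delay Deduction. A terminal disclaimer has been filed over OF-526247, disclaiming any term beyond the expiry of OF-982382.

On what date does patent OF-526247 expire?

March 19, 2031

Natural term of OF-526247:
  Base: filing + 19 years → 8 August 2031.
  Response Delay Deduction: −142 days → 19 March 2031.
Expiry of referenced patent OF-982382:
  Base: filing + 19 years → 22 August 2029.
  Marketing Approval Extension: 1089 days claimed exceeds the 1047-day cap, so +1047 days → 4 July 2032.
  Response Delay Deduction: −277 days → 1 October 2031.
Terminal disclaimer: OF-526247 expires on the earlier of 19 March 2031 and 1 October 2031.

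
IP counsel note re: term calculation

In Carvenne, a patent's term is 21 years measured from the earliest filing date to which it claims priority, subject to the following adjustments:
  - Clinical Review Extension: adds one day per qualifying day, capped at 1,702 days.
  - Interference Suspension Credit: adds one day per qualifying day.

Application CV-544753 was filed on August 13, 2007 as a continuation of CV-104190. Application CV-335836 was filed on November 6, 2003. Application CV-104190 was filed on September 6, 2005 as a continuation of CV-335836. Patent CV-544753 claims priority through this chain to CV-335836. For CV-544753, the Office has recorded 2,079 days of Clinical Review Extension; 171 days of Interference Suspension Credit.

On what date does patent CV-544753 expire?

Earliest priority filing: 6 November 2003.
Base term: 6 November 2003 + 21 years → 6 November 2024.
Clinical Review Extension: 2079 days claimed exceeds the 1702-day cap, so +1702 days → 5 July 2029.
Interference Suspension Credit: +171 days → 23 December 2029.

2029-12-23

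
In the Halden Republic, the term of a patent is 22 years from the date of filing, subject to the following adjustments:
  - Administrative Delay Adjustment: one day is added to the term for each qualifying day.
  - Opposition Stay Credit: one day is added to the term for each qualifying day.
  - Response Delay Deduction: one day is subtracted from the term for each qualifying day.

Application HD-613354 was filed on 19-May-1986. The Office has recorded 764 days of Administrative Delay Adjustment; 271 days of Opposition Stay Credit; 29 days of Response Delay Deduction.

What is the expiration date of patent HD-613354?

Base term: filing date + 22 years → 19 May 2008.
Administrative Delay Adjustment: +764 days → 22 June 2010.
Opposition Stay Credit: +271 days → 20 March 2011.
Response Delay Deduction: −29 days → 19 February 2011.

February 19, 2011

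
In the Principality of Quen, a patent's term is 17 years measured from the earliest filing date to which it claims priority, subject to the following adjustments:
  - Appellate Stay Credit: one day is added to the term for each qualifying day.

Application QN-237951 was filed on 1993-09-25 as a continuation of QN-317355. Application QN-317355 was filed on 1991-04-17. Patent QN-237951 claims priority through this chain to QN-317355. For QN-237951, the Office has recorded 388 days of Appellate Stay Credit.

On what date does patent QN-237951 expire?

May 10, 2009

Earliest priority filing: 17 April 1991.
Base term: 17 April 1991 + 17 years → 17 April 2008.
Appellate Stay Credit: +388 days → 10 May 2009.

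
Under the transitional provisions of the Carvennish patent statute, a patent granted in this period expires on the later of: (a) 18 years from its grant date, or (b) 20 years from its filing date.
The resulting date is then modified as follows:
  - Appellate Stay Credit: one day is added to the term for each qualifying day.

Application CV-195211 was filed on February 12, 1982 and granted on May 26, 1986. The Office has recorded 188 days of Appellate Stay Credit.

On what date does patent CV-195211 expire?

2004-11-30

(a) grant + 18 years → 26 May 2004.
(b) filing + 20 years → 12 February 2002.
Later of the two: 26 May 2004.
Appellate Stay Credit: +188 days → 30 November 2004.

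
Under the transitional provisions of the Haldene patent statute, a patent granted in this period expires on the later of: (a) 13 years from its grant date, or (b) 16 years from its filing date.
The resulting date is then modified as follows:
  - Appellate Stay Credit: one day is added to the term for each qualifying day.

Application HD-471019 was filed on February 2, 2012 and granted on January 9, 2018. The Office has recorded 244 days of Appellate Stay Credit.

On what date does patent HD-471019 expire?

(a) grant + 13 years → 9 January 2031.
(b) filing + 16 years → 2 February 2028.
Later of the two: 9 January 2031.
Appellate Stay Credit: +244 days → 10 September 2031.

2031-09-10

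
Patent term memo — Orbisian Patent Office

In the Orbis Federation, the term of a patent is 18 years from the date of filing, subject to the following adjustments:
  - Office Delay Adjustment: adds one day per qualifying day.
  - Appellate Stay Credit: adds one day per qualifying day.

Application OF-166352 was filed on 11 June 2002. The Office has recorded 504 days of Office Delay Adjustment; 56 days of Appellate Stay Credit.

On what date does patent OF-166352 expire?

Base term: filing date + 18 years → 11 June 2020.
Office Delay Adjustment: +504 days → 28 October 2021.
Appellate Stay Credit: +56 days → 23 December 2021.

2021-12-23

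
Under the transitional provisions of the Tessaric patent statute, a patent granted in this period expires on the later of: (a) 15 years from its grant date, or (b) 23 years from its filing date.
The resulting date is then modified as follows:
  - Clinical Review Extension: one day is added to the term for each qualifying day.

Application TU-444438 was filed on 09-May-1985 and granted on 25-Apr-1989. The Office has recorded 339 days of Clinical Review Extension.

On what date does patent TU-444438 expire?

(a) grant + 15 years → 25 April 2004.
(b) filing + 23 years → 9 May 2008.
Later of the two: 9 May 2008.
Clinical Review Extension: +339 days → 13 April 2009.

2009-04-13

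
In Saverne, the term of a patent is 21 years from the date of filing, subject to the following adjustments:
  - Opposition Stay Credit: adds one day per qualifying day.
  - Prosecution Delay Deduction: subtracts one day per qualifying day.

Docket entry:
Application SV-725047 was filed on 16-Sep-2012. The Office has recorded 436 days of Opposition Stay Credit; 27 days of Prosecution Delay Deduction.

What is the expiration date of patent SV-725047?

October 30, 2034

Base term: filing date + 21 years → 16 September 2033.
Opposition Stay Credit: +436 days → 26 November 2034.
Prosecution Delay Deduction: −27 days → 30 October 2034.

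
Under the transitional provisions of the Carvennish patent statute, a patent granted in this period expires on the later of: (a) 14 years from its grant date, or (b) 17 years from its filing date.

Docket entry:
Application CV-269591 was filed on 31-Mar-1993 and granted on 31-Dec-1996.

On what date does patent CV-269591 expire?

2010-12-31

(a) grant + 14 years → 31 December 2010.
(b) filing + 17 years → 31 March 2010.
Later of the two: 31 December 2010.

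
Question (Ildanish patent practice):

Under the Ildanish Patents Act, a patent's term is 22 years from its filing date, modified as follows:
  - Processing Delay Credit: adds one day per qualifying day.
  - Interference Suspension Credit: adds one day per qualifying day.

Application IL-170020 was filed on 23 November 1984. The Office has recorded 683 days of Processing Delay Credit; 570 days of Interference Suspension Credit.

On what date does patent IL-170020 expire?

April 29, 2010

Base term: filing date + 22 years → 23 November 2006.
Processing Delay Credit: +683 days → 6 October 2008.
Interference Suspension Credit: +570 days → 29 April 2010.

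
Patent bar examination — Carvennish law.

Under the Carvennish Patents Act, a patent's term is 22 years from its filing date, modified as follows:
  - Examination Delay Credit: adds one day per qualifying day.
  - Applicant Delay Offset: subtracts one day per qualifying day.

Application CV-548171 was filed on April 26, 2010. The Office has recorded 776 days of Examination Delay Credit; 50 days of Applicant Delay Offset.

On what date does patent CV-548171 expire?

Base term: filing date + 22 years → 26 April 2032.
Examination Delay Credit: +776 days → 11 June 2034.
Applicant Delay Offset: −50 days → 22 April 2034.

April 22, 2034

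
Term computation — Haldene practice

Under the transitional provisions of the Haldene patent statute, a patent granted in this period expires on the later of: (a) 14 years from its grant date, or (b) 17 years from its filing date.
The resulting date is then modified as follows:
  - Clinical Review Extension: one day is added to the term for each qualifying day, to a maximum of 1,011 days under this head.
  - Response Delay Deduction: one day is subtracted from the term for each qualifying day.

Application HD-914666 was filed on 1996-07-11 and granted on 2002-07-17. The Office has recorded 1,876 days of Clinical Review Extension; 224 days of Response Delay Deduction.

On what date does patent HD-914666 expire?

(a) grant + 14 years → 17 July 2016.
(b) filing + 17 years → 11 July 2013.
Later of the two: 17 July 2016.
Clinical Review Extension: 1876 days claimed exceeds the 1011-day cap, so +1011 days → 24 April 2019.
Response Delay Deduction: −224 days → 12 September 2018.

September 12, 2018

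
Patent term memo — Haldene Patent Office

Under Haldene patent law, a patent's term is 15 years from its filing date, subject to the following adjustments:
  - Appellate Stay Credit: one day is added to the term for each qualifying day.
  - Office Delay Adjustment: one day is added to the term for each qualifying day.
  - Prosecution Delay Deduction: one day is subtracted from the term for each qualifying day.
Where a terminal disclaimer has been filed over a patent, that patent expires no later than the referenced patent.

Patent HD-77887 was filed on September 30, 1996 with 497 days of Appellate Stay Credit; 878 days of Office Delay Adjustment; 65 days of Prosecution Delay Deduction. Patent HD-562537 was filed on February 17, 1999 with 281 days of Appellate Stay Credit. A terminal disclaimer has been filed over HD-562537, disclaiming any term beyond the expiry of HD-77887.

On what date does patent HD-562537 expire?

2014-11-25

Natural term of HD-562537:
  Base: filing + 15 years → 17 February 2014.
  Appellate Stay Credit: +281 days → 25 November 2014.
Expiry of referenced patent HD-77887:
  Base: filing + 15 years → 30 September 2011.
  Appellate Stay Credit: +497 days → 8 February 2013.
  Office Delay Adjustment: +878 days → 6 July 2015.
  Prosecution Delay Deduction: −65 days → 2 May 2015.
Terminal disclaimer: HD-562537 expires on the earlier of 25 November 2014 and 2 May 2015.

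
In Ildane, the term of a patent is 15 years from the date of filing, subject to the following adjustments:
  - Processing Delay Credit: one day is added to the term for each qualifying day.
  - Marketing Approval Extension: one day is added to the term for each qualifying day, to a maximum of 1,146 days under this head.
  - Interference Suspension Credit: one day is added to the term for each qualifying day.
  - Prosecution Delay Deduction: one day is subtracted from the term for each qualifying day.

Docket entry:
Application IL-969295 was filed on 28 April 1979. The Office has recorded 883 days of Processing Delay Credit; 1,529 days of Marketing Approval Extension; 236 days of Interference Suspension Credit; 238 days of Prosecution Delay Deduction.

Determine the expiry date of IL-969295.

1999-11-15

Base term: filing date + 15 years → 28 April 1994.
Processing Delay Credit: +883 days → 27 September 1996.
Marketing Approval Extension: 1529 days claimed exceeds the 1146-day cap, so +1146 days → 17 November 1999.
Interference Suspension Credit: +236 days → 10 July 2000.
Prosecution Delay Deduction: −238 days → 15 November 1999.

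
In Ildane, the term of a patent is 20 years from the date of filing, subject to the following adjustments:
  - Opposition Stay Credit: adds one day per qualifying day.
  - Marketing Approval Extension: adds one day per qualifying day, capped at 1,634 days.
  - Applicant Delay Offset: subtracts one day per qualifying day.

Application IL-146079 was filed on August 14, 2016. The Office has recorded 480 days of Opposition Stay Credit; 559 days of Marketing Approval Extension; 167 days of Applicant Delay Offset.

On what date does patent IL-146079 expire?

2039-01-03

Base term: filing date + 20 years → 14 August 2036.
Opposition Stay Credit: +480 days → 7 December 2037.
Marketing Approval Extension: 559 days (within the 1634-day cap) → +559 days → 19 June 2039.
Applicant Delay Offset: −167 days → 3 January 2039.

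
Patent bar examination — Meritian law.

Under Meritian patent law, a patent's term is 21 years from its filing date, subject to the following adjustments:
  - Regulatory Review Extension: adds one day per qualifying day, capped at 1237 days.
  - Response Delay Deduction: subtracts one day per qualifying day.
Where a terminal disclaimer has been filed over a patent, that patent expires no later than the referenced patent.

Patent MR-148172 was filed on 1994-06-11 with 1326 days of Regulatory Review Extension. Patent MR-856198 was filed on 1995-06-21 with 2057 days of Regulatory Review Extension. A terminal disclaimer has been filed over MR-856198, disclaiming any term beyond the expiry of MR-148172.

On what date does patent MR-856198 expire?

October 30, 2018

Natural term of MR-856198:
  Base: filing + 21 years → 21 June 2016.
  Regulatory Review Extension: 2057 days claimed exceeds the 1237-day cap, so +1237 days → 10 November 2019.
Expiry of referenced patent MR-148172:
  Base: filing + 21 years → 11 June 2015.
  Regulatory Review Extension: 1326 days claimed exceeds the 1237-day cap, so +1237 days → 30 October 2018.
Terminal disclaimer: MR-856198 expires on the earlier of 10 November 2019 and 30 October 2018.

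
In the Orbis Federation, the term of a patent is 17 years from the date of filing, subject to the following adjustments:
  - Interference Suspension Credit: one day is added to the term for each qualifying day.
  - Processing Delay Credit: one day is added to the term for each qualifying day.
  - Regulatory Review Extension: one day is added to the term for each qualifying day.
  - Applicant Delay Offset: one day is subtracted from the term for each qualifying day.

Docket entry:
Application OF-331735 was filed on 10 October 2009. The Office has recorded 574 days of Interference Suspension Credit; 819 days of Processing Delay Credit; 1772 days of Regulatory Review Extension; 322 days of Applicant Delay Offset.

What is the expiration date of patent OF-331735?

July 23, 2034

Base term: filing date + 17 years → 10 October 2026.
Interference Suspension Credit: +574 days → 6 May 2028.
Processing Delay Credit: +819 days → 3 August 2030.
Regulatory Review Extension: +1772 days → 10 June 2035.
Applicant Delay Offset: −322 days → 23 July 2034.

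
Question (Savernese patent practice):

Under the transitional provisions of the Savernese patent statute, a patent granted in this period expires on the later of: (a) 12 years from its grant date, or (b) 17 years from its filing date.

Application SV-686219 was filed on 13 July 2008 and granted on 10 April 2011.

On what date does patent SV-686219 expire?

2025-07-13

(a) grant + 12 years → 10 April 2023.
(b) filing + 17 years → 13 July 2025.
Later of the two: 13 July 2025.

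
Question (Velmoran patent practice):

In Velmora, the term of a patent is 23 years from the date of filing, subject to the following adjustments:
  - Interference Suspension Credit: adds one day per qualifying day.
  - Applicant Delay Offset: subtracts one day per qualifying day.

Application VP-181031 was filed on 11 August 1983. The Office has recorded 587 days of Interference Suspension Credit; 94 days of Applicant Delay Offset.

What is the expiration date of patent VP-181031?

2007-12-17

Base term: filing date + 23 years → 11 August 2006.
Interference Suspension Credit: +587 days → 20 March 2008.
Applicant Delay Offset: −94 days → 17 December 2007.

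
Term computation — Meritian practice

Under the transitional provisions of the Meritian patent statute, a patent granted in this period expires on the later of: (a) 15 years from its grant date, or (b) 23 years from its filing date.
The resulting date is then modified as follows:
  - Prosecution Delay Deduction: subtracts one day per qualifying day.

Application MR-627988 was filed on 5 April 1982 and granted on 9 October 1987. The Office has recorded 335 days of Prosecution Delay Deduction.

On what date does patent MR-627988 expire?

(a) grant + 15 years → 9 October 2002.
(b) filing + 23 years → 5 April 2005.
Later of the two: 5 April 2005.
Prosecution Delay Deduction: −335 days → 5 May 2004.

May 5, 2004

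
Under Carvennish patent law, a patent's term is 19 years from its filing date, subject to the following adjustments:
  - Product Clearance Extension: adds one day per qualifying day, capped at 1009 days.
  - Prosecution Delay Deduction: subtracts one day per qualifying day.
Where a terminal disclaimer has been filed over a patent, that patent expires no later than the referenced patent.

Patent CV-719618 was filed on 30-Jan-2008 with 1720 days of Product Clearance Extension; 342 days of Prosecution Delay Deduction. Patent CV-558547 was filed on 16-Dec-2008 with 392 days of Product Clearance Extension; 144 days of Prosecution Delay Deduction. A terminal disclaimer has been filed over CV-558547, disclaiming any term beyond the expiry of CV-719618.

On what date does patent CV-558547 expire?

2028-08-20

Natural term of CV-558547:
  Base: filing + 19 years → 16 December 2027.
  Product Clearance Extension: 392 days (within the 1009-day cap) → +392 days → 11 January 2029.
  Prosecution Delay Deduction: −144 days → 20 August 2028.
Expiry of referenced patent CV-719618:
  Base: filing + 19 years → 30 January 2027.
  Product Clearance Extension: 1720 days claimed exceeds the 1009-day cap, so +1009 days → 4 November 2029.
  Prosecution Delay Deduction: −342 days → 27 November 2028.
Terminal disclaimer: CV-558547 expires on the earlier of 20 August 2028 and 27 November 2028.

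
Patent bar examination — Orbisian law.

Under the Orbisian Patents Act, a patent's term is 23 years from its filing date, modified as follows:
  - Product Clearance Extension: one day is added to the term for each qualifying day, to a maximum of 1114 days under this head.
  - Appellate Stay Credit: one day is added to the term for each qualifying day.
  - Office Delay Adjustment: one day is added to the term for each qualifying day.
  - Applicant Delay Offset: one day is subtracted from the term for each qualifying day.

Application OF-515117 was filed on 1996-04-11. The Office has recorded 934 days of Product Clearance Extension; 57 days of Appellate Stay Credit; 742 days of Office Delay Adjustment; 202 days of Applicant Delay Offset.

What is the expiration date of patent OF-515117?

2023-06-20

Base term: filing date + 23 years → 11 April 2019.
Product Clearance Extension: 934 days (within the 1114-day cap) → +934 days → 31 October 2021.
Appellate Stay Credit: +57 days → 27 December 2021.
Office Delay Adjustment: +742 days → 8 January 2024.
Applicant Delay Offset: −202 days → 20 June 2023.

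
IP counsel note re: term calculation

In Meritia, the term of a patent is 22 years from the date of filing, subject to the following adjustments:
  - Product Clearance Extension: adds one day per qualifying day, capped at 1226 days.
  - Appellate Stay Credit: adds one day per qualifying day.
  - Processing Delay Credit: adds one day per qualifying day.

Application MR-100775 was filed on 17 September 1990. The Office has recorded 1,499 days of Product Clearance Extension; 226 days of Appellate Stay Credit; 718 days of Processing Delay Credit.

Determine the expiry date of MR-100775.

Base term: filing date + 22 years → 17 September 2012.
Product Clearance Extension: 1499 days claimed exceeds the 1226-day cap, so +1226 days → 26 January 2016.
Appellate Stay Credit: +226 days → 8 September 2016.
Processing Delay Credit: +718 days → 27 August 2018.

2018-08-27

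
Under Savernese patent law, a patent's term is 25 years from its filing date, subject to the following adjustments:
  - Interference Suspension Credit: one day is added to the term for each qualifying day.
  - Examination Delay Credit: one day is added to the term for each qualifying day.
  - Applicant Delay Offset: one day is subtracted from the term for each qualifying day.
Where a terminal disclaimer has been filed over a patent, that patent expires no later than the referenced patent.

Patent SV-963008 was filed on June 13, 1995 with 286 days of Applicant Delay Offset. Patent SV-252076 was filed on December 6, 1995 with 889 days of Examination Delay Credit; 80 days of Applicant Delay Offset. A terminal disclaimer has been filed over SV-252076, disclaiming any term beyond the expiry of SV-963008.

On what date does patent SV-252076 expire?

Natural term of SV-252076:
  Base: filing + 25 years → 6 December 2020.
  Examination Delay Credit: +889 days → 14 May 2023.
  Applicant Delay Offset: −80 days → 23 February 2023.
Expiry of referenced patent SV-963008:
  Base: filing + 25 years → 13 June 2020.
  Applicant Delay Offset: −286 days → 1 September 2019.
Terminal disclaimer: SV-252076 expires on the earlier of 23 February 2023 and 1 September 2019.

2019-09-01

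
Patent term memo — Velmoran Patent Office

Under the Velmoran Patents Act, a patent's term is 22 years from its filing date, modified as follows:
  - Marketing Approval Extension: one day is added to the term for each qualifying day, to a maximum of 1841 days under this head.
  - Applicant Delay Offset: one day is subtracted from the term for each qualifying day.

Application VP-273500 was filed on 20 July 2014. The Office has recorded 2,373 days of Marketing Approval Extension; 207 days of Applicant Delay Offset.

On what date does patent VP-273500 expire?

Base term: filing date + 22 years → 20 July 2036.
Marketing Approval Extension: 2373 days claimed exceeds the 1841-day cap, so +1841 days → 4 August 2041.
Applicant Delay Offset: −207 days → 9 January 2041.

2041-01-09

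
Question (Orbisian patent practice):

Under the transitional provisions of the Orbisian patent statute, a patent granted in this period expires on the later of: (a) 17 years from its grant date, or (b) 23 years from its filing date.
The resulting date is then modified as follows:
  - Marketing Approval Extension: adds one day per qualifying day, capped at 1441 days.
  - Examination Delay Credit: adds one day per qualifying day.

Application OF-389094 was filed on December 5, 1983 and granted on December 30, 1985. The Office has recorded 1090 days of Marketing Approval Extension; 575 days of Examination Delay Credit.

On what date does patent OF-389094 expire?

(a) grant + 17 years → 30 December 2002.
(b) filing + 23 years → 5 December 2006.
Later of the two: 5 December 2006.
Marketing Approval Extension: 1090 days (within the 1441-day cap) → +1090 days → 29 November 2009.
Examination Delay Credit: +575 days → 27 June 2011.

June 27, 2011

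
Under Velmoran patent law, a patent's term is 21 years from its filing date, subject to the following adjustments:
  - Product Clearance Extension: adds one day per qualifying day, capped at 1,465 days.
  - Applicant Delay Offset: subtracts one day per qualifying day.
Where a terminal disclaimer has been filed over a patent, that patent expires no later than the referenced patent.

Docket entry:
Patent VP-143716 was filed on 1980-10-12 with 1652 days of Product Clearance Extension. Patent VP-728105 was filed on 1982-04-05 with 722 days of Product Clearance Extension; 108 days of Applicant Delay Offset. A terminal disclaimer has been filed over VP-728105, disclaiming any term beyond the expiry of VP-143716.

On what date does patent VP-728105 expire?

Natural term of VP-728105:
  Base: filing + 21 years → 5 April 2003.
  Product Clearance Extension: 722 days (within the 1465-day cap) → +722 days → 27 March 2005.
  Applicant Delay Offset: −108 days → 9 December 2004.
Expiry of referenced patent VP-143716:
  Base: filing + 21 years → 12 October 2001.
  Product Clearance Extension: 1652 days claimed exceeds the 1465-day cap, so +1465 days → 16 October 2005.
Terminal disclaimer: VP-728105 expires on the earlier of 9 December 2004 and 16 October 2005.

2004-12-09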